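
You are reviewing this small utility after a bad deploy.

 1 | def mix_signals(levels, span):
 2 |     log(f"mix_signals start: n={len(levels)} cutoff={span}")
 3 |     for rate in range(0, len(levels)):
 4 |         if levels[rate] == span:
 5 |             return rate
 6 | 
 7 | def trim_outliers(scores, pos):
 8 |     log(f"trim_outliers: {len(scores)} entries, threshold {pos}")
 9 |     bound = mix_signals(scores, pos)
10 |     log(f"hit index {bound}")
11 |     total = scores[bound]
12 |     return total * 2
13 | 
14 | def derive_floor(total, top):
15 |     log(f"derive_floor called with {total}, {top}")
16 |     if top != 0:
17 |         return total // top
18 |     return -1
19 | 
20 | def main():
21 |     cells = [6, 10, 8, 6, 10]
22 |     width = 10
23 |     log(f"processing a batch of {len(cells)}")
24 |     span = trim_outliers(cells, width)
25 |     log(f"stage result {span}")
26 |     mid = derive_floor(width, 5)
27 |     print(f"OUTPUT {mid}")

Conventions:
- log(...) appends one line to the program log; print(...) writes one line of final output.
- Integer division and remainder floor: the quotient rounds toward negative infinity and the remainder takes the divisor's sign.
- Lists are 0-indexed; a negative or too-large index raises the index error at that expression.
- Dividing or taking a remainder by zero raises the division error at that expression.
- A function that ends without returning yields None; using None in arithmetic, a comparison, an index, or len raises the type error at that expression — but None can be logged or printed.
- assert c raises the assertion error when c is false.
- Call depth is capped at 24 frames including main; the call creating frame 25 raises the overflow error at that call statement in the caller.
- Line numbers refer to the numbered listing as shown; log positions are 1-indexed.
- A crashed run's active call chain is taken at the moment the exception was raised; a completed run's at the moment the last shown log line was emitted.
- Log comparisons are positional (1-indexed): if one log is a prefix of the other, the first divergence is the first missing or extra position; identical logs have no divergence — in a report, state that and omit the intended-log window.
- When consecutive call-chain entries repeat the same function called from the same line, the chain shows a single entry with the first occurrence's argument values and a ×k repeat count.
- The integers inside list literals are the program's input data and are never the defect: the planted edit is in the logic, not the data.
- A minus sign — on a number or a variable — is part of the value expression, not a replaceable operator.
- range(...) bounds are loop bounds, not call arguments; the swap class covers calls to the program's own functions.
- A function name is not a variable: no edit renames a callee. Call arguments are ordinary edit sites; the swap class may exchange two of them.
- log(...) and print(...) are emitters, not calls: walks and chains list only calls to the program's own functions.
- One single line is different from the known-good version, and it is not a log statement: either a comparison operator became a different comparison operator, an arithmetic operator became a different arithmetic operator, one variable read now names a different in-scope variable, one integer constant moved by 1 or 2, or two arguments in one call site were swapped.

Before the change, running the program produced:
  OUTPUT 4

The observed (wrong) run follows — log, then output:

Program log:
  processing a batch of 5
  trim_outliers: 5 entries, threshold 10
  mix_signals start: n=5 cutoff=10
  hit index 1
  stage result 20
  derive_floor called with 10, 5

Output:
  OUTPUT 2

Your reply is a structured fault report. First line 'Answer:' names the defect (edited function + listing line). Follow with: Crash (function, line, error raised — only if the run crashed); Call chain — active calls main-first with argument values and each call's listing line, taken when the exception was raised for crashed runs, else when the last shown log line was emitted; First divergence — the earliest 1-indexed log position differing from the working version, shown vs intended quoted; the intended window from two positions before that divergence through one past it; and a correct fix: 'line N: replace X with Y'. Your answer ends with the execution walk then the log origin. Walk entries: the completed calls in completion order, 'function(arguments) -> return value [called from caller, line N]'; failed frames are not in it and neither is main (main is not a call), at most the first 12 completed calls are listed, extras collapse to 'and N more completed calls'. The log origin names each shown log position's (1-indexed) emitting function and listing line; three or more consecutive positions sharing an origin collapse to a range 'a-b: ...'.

Answer: the defect is in main at line 26.
Core observation: Log line 6 is where behavior first shows: 'derive_floor called with 10, 5' appears instead of 'derive_floor called with 20, 5'.
Call chain: main -> derive_floor(10, 5) (called at line 26).
First divergence: at position 6 the run shows 'derive_floor called with 10, 5' where the working version logs 'derive_floor called with 20, 5'.
Intended log window:
  4: hit index 1
  5: stage result 20
  6: derive_floor called with 20, 5
Execution walk:
  mix_signals([6, 10, 8, 6, 10], 10) -> 1  [called from trim_outliers, line 9]
  trim_outliers([6, 10, 8, 6, 10], 10) -> 20  [called from main, line 24]
  derive_floor(10, 5) -> 2  [called from main, line 26]
Origin of each log line:
  1: from main, line 23
  2: from trim_outliers, line 8
  3: from mix_signals, line 2
  4: from trim_outliers, line 10
  5: from main, line 25
  6: from derive_floor, line 15
A correct fix: line 26: replace `width` with `span`.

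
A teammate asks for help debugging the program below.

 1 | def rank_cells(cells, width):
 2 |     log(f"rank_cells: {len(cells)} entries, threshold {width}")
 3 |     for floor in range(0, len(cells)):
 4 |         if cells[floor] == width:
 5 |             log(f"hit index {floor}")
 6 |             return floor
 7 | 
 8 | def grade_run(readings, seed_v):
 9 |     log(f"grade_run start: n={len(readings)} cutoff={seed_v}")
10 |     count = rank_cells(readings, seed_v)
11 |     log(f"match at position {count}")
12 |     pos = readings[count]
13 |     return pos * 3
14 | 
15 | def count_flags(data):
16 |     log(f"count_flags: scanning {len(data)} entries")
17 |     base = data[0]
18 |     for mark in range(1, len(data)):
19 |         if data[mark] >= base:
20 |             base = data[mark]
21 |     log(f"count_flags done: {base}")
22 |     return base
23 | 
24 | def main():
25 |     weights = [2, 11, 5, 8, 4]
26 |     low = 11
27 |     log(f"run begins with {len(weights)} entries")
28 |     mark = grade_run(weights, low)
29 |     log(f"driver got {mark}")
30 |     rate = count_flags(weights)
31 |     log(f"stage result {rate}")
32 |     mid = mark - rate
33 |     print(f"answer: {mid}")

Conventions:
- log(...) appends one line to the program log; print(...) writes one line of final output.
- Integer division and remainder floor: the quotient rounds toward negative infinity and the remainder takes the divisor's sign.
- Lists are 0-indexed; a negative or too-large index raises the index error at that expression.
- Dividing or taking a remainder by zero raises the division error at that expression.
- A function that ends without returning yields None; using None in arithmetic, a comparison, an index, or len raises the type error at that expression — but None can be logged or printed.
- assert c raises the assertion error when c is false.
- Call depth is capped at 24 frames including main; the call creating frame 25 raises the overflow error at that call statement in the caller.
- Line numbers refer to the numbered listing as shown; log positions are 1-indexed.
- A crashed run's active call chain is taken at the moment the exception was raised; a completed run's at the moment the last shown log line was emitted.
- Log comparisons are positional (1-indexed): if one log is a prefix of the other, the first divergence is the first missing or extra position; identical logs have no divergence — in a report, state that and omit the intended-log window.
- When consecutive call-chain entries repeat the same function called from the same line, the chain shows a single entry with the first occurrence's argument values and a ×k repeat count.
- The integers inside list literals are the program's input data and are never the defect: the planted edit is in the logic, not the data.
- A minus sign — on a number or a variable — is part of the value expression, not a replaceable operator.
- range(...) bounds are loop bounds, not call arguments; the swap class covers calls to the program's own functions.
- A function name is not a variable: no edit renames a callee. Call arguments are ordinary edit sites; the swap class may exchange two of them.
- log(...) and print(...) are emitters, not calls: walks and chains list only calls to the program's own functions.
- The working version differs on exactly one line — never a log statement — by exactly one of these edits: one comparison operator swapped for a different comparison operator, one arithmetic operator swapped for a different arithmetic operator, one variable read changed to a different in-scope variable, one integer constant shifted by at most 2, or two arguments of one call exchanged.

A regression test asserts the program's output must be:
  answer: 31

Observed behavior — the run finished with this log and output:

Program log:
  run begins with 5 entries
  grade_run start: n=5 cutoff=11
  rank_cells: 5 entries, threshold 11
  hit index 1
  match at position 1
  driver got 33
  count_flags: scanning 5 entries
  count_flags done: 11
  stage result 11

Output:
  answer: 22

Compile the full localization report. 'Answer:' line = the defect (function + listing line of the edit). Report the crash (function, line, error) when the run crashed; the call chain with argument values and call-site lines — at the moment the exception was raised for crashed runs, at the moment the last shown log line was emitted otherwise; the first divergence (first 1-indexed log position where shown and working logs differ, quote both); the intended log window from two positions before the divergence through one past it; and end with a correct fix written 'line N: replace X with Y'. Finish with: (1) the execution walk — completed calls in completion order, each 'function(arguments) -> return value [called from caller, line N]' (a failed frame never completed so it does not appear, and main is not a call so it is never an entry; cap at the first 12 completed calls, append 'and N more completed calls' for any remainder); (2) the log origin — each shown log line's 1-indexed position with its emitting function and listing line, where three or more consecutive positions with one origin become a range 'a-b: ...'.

Answer: the defect is in count_flags at line 19.
Key observation: The earliest visible damage is log position 8 — 'count_flags done: 11' rather than the intended 'count_flags done: 2'.
Call chain: main.
First divergence: at position 8 the run shows 'count_flags done: 11' where the working version logs 'count_flags done: 2'.
Intended log window:
  6: driver got 33
  7: count_flags: scanning 5 entries
  8: count_flags done: 2
  9: stage result 2
Execution walk:
  rank_cells([2, 11, 5, 8, 4], 11) -> 1  [called from grade_run, line 10]
  grade_run([2, 11, 5, 8, 4], 11) -> 33  [called from main, line 28]
  count_flags([2, 11, 5, 8, 4]) -> 11  [called from main, line 30]
Log line origins:
  1 — main, line 27
  2 — grade_run, line 9
  3 — rank_cells, line 2
  4 — rank_cells, line 5
  5 — grade_run, line 11
  6 — main, line 29
  7 — count_flags, line 16
  8 — count_flags, line 21
  9 — main, line 31
A correct fix: line 19: replace `>=` with `<`.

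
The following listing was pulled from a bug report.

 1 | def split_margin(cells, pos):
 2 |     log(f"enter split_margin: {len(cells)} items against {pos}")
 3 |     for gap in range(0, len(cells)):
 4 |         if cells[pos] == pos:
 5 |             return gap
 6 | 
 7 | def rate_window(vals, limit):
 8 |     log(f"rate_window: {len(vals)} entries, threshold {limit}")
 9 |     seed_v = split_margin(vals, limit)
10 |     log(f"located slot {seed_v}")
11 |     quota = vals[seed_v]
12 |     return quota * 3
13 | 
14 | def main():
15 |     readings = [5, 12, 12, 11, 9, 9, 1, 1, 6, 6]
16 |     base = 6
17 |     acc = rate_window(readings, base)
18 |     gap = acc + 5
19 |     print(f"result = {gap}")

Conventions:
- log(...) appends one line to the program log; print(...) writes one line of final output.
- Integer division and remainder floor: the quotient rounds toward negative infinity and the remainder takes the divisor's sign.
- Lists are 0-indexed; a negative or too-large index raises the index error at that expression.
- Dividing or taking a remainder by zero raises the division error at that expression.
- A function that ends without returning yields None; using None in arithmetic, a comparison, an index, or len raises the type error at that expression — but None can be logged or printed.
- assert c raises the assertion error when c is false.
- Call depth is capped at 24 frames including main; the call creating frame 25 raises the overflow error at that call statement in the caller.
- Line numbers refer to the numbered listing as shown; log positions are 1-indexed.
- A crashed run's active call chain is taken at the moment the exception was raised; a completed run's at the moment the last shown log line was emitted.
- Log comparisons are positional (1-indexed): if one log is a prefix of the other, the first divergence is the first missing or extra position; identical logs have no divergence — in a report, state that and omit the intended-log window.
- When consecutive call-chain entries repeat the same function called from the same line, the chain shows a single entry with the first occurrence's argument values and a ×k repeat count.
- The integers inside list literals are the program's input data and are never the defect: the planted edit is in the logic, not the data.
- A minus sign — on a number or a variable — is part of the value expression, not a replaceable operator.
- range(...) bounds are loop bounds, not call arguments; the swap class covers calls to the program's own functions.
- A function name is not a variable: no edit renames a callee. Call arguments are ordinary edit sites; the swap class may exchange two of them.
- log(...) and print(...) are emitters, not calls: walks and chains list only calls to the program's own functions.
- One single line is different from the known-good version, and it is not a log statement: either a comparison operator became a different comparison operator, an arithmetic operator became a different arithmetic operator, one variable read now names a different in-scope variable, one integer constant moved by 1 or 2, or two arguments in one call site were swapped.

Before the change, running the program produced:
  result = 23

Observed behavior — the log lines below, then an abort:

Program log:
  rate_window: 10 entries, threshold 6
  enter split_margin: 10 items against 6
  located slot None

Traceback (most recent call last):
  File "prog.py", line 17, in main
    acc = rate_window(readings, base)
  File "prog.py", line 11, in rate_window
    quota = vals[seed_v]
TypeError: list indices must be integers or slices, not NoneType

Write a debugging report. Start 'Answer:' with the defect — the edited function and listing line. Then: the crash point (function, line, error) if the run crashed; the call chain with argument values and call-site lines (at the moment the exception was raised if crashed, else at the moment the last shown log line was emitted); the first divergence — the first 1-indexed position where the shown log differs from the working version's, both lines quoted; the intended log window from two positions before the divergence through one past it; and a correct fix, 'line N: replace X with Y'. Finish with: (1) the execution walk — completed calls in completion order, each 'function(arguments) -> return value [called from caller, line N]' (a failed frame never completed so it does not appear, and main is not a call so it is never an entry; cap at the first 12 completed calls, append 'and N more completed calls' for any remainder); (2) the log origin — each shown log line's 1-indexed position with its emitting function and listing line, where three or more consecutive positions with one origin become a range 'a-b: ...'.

Answer: the defect is in split_margin at line 4.
Core observation: Log line 3 is where behavior first shows: 'located slot None' appears instead of 'located slot 8'.
Crash: rate_window, line 11, TypeError.
Call chain: main -> rate_window([5, 12, 12, 11, 9, 9, 1, 1, 6, 6], 6) (called at line 17).
First divergence: position 3 — shown 'located slot None', intended 'located slot 8'.
Intended log window:
  1: rate_window: 10 entries, threshold 6
  2: enter split_margin: 10 items against 6
  3: located slot 8
Execution walk:
  split_margin([5, 12, 12, 11, 9, 9, 1, 1, 6, 6], 6) -> None  [called from rate_window, line 9]
Log origins:
  1: from rate_window, line 8
  2: from split_margin, line 2
  3: from rate_window, line 10
A correct fix: line 4: replace `cells[pos]` with `cells[gap]`.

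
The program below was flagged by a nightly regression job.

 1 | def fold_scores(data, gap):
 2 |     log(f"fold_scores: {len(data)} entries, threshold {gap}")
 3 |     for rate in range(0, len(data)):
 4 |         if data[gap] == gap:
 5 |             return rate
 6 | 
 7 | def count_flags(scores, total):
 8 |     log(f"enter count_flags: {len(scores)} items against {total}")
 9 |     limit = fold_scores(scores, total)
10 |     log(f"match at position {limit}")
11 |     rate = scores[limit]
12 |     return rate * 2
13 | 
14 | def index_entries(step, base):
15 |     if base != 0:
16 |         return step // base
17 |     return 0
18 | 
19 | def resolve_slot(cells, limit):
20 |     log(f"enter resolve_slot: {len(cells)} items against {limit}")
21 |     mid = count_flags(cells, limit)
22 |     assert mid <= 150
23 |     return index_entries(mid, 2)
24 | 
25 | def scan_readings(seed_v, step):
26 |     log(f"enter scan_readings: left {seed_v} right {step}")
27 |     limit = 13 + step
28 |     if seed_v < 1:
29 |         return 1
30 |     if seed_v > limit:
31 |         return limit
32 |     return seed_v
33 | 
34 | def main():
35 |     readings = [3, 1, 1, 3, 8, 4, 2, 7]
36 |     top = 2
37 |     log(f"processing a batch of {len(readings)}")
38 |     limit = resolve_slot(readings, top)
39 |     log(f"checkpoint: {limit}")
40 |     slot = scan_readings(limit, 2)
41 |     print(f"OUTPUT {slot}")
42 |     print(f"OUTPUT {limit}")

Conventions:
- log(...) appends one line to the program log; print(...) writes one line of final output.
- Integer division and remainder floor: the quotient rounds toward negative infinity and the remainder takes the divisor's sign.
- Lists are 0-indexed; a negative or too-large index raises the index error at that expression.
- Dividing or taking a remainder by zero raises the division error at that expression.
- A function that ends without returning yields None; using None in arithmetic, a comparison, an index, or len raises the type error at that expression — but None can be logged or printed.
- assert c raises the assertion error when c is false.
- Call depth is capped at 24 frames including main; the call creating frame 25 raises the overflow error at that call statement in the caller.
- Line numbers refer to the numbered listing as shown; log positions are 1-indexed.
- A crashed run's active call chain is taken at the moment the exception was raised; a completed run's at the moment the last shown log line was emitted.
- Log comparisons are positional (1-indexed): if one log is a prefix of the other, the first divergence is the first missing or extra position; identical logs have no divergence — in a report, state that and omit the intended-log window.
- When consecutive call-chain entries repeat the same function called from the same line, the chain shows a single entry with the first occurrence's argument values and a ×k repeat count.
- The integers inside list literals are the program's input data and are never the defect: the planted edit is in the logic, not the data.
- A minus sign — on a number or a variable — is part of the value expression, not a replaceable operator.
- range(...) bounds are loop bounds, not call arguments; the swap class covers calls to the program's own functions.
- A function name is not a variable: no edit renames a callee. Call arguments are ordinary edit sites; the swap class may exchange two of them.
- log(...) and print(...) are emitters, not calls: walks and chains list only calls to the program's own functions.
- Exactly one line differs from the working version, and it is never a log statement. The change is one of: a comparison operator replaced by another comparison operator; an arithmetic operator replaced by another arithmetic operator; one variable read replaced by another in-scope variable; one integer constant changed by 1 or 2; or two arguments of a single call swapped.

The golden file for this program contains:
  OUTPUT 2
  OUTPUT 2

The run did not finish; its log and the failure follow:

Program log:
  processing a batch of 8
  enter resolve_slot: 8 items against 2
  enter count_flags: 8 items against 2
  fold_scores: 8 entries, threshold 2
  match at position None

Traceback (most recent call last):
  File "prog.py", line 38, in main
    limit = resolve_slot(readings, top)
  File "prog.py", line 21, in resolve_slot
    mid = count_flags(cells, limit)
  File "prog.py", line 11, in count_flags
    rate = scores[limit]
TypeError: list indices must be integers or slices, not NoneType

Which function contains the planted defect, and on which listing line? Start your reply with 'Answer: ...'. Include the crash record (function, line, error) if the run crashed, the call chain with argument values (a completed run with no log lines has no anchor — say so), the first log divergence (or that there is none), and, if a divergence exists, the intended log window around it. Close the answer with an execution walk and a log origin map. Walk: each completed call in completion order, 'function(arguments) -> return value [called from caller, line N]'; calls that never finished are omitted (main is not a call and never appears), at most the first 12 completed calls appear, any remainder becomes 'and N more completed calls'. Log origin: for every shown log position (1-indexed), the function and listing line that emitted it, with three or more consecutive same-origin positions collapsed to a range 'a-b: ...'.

Answer: the defect is in fold_scores at line 4.
Key observation: Position 5 is the first bad log line: 'match at position None' should read 'match at position 6'.
Crash: count_flags, line 11, TypeError.
Call chain: main -> resolve_slot([3, 1, 1, 3, 8, 4, 2, 7], 2) (called at line 38) -> count_flags([3, 1, 1, 3, 8, 4, 2, 7], 2) (called at line 21).
First divergence: at position 5 the run shows 'match at position None' where the working version logs 'match at position 6'.
Intended log window:
  3: enter count_flags: 8 items against 2
  4: fold_scores: 8 entries, threshold 2
  5: match at position 6
  6: checkpoint: 2
Execution walk:
  fold_scores([3, 1, 1, 3, 8, 4, 2, 7], 2) -> None  [called from count_flags, line 9]
Log line origins:
  1 — main, line 37
  2 — resolve_slot, line 20
  3 — count_flags, line 8
  4 — fold_scores, line 2
  5 — count_flags, line 10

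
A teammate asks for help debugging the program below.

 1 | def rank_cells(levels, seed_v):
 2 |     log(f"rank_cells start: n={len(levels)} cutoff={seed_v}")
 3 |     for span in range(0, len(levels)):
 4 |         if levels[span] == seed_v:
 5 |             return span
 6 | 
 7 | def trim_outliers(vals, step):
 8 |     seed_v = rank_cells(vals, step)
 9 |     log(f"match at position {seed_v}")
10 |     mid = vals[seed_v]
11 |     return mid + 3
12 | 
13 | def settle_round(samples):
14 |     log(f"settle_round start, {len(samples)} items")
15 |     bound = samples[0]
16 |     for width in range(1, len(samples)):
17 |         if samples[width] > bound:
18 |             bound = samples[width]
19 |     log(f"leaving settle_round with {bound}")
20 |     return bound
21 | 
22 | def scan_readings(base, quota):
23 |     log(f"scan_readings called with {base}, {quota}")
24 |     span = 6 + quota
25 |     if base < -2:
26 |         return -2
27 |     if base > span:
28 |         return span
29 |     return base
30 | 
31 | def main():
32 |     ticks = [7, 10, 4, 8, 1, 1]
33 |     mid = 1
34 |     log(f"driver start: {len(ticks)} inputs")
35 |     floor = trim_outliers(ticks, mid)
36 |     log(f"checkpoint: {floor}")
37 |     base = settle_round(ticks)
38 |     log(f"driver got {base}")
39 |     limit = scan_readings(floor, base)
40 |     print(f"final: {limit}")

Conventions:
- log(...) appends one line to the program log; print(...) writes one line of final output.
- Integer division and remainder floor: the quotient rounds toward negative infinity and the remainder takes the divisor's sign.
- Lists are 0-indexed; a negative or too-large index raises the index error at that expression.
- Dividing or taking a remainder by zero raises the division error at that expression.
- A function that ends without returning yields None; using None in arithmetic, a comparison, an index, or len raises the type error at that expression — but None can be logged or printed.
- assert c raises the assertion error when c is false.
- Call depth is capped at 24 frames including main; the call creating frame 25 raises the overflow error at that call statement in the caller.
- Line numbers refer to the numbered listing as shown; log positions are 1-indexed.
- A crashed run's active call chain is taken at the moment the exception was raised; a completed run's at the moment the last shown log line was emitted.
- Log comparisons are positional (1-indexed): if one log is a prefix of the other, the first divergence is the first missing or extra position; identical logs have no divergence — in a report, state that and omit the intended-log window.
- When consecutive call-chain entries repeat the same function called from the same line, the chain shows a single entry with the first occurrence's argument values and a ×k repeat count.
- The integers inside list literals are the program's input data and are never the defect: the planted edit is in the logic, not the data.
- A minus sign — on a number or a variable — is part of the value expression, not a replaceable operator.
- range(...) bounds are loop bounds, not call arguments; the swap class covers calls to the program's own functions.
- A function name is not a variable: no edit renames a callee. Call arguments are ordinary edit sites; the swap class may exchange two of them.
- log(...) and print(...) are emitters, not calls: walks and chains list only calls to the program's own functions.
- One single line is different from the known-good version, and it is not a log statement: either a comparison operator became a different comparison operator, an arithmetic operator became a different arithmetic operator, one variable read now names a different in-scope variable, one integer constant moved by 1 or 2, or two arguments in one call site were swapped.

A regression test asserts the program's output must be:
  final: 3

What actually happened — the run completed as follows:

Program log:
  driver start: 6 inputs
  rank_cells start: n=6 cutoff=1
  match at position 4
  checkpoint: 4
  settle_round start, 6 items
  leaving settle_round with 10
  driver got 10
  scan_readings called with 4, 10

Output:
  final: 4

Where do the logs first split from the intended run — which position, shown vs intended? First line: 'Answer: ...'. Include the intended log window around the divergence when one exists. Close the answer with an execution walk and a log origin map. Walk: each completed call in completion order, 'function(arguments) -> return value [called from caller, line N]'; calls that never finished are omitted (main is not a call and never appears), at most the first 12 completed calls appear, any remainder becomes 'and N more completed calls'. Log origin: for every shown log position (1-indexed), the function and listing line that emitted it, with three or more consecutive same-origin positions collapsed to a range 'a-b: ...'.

Answer: position 4; shown 'checkpoint: 4' vs intended 'checkpoint: 3'.
Intended log window:
  2: rank_cells start: n=6 cutoff=1
  3: match at position 4
  4: checkpoint: 3
  5: settle_round start, 6 items
Execution walk:
  rank_cells([7, 10, 4, 8, 1, 1], 1) -> 4  [called from trim_outliers, line 8]
  trim_outliers([7, 10, 4, 8, 1, 1], 1) -> 4  [called from main, line 35]
  settle_round([7, 10, 4, 8, 1, 1]) -> 10  [called from main, line 37]
  scan_readings(4, 10) -> 4  [called from main, line 39]
Log line origins:
  1: logged in main at line 34
  2: logged in rank_cells at line 2
  3: logged in trim_outliers at line 9
  4: logged in main at line 36
  5: logged in settle_round at line 14
  6: logged in settle_round at line 19
  7: logged in main at line 38
  8: logged in scan_readings at line 23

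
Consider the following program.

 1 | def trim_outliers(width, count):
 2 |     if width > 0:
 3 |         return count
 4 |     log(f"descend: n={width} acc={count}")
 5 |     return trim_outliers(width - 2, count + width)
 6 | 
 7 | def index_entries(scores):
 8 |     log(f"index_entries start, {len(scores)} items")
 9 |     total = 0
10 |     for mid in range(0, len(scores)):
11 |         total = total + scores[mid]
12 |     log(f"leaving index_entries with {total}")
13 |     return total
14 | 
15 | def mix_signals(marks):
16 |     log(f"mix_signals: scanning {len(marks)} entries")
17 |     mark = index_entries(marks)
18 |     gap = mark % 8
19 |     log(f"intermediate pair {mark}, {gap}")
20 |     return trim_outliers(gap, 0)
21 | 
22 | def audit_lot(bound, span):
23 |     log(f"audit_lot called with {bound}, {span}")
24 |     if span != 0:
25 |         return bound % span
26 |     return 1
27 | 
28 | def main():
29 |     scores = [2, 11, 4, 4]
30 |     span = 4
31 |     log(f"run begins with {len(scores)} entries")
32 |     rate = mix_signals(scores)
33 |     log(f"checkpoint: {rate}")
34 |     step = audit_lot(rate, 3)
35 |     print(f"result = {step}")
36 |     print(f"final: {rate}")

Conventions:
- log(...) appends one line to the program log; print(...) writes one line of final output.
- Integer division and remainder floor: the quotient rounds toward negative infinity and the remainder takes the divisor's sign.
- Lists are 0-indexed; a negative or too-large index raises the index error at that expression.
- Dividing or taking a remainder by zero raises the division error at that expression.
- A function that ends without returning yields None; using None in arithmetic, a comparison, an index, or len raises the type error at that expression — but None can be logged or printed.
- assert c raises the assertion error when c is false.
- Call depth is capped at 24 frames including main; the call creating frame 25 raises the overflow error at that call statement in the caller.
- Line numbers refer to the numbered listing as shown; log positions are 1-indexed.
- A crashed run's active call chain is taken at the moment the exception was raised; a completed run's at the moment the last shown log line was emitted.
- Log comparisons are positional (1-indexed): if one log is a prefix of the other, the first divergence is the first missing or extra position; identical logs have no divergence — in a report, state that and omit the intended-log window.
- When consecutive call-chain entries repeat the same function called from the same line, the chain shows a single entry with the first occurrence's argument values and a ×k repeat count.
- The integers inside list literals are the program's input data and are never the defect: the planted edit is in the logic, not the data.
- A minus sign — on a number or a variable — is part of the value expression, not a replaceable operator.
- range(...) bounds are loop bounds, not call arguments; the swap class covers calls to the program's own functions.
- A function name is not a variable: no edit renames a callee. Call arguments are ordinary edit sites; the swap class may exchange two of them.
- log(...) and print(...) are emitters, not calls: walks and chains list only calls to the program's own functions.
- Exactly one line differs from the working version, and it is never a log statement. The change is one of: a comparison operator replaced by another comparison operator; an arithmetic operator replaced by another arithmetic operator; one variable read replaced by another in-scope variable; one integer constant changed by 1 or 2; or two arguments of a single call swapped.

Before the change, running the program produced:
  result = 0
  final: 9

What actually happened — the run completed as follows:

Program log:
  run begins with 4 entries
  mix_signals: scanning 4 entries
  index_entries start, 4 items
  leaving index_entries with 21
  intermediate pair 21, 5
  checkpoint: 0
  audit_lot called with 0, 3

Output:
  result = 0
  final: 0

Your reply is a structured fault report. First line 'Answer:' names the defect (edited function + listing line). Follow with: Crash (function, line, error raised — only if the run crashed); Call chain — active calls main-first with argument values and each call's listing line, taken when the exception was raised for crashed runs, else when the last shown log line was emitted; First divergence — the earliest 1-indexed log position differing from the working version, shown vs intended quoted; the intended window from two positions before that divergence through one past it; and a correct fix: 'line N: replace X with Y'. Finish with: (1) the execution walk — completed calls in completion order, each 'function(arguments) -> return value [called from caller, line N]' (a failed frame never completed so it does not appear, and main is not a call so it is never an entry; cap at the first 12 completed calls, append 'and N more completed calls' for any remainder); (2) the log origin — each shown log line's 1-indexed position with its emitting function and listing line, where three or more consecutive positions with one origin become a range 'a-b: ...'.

Answer: the defect is in trim_outliers at line 2.
Key fact: Everything matches until log position 6, which reads 'checkpoint: 0' in place of 'descend: n=5 acc=0'.
Call chain: main -> audit_lot(0, 3) (called at line 34).
First divergence: position 6; shown 'checkpoint: 0' vs intended 'descend: n=5 acc=0'.
Intended log window:
  4: leaving index_entries with 21
  5: intermediate pair 21, 5
  6: descend: n=5 acc=0
  7: descend: n=3 acc=5
Execution walk:
  index_entries([2, 11, 4, 4]) -> 21  [called from mix_signals, line 17]
  trim_outliers(5, 0) -> 0  [called from mix_signals, line 20]
  mix_signals([2, 11, 4, 4]) -> 0  [called from main, line 32]
  audit_lot(0, 3) -> 0  [called from main, line 34]
Origin of each log line:
  1 — main, line 31
  2 — mix_signals, line 16
  3 — index_entries, line 8
  4 — index_entries, line 12
  5 — mix_signals, line 19
  6 — main, line 33
  7 — audit_lot, line 23
A correct fix: line 2: replace `>` with `<=`.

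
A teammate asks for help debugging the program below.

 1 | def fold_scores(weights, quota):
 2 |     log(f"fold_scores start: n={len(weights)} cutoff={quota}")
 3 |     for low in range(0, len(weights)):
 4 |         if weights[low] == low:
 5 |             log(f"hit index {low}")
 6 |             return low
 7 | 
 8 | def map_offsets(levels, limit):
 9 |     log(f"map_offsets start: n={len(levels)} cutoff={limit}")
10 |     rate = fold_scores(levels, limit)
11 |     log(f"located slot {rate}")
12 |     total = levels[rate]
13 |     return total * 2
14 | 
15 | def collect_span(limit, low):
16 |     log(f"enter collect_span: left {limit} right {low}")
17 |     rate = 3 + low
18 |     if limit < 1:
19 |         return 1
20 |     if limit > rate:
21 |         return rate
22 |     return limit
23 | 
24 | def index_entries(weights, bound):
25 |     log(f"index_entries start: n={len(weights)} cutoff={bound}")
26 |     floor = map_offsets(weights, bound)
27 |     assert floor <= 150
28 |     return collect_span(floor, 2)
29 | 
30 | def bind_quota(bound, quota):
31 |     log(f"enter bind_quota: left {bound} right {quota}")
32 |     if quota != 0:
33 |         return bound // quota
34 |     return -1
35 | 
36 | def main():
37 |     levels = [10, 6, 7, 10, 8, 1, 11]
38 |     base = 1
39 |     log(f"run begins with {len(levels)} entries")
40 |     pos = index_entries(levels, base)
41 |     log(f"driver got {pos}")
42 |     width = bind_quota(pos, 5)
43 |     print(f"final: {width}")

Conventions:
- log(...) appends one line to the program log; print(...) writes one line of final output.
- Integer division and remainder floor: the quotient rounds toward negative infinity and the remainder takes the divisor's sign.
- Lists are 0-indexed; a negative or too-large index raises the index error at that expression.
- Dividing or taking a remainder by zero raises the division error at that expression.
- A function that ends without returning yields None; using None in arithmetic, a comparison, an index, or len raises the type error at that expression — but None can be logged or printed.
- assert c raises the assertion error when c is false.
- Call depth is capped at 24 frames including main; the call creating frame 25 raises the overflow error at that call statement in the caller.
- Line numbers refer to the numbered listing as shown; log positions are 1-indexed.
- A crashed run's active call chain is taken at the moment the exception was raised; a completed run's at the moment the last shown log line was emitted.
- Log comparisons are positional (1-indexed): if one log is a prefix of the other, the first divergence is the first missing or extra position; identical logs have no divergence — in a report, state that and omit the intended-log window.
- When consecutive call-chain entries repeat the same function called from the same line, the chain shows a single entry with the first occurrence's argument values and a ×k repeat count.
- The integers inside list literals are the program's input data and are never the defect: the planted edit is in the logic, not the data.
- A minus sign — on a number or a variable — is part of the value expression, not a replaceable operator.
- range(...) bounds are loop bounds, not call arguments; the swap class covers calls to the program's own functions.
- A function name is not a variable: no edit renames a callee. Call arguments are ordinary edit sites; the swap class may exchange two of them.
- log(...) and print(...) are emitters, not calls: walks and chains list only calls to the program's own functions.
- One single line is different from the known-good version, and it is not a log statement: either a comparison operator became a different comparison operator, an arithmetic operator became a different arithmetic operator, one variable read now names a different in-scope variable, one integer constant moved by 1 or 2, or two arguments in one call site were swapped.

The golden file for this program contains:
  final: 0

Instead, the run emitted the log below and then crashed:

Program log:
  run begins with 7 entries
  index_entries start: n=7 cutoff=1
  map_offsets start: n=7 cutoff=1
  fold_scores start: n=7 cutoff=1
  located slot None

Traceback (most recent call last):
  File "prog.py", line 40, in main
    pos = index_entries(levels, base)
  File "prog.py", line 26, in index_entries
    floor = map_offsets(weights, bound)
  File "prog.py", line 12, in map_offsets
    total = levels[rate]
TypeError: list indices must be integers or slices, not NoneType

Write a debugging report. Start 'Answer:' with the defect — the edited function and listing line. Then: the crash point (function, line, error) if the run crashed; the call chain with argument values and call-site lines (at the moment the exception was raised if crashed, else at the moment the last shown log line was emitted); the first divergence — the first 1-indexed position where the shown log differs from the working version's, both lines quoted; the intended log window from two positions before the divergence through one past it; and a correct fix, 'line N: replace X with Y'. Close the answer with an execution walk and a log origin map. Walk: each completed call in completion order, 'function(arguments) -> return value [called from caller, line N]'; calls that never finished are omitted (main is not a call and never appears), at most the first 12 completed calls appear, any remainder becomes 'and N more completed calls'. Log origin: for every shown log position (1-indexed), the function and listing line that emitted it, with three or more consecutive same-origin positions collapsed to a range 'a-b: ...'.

Answer: the defect is in fold_scores at line 4.
Key fact: Everything matches until log position 5, which reads 'located slot None' in place of 'hit index 5'.
Crash: map_offsets, line 12, TypeError.
Call chain: main -> index_entries([10, 6, 7, 10, 8, 1, 11], 1) (called at line 40) -> map_offsets([10, 6, 7, 10, 8, 1, 11], 1) (called at line 26).
First divergence: position 5 — shown 'located slot None', intended 'hit index 5'.
Intended log window:
  3: map_offsets start: n=7 cutoff=1
  4: fold_scores start: n=7 cutoff=1
  5: hit index 5
  6: located slot 5
Execution walk:
  fold_scores([10, 6, 7, 10, 8, 1, 11], 1) -> None  [called from map_offsets, line 10]
Log origins:
  1: logged in main at line 39
  2: logged in index_entries at line 25
  3: logged in map_offsets at line 9
  4: logged in fold_scores at line 2
  5: logged in map_offsets at line 11
A correct fix: line 4: replace `weights[low] == low` with `weights[low] == quota`.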